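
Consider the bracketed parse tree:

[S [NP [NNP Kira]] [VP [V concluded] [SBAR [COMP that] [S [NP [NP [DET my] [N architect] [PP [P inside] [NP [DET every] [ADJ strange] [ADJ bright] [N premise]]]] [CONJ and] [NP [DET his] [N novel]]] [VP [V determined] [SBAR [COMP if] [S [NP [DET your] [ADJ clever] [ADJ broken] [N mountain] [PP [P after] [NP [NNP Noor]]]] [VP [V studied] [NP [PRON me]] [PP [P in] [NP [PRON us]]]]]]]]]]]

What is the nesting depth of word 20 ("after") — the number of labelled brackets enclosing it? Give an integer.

10

The word sits inside P, which is inside PP, inside NP, inside S, inside SBAR, inside VP, inside S, inside SBAR, inside VP, inside S — 10 brackets in all.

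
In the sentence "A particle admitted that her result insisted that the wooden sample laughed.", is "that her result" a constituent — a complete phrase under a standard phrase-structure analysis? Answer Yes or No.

The sequence begins inside the complementizer "that" and ends inside the clause "her result insisted that the wooden sample laughed"; it crosses a phrase boundary, so no single node in the tree spans exactly those words.

No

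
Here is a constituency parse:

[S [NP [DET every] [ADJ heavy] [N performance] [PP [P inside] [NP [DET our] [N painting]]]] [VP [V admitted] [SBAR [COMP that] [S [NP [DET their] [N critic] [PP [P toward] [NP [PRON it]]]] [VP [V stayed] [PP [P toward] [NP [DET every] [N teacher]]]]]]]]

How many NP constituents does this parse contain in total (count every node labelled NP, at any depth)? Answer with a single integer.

The NP constituents are: [NP every heavy performance inside our painting]; [NP our painting]; [NP their critic toward it]; [NP it]; [NP every teacher]. Total: 5.

5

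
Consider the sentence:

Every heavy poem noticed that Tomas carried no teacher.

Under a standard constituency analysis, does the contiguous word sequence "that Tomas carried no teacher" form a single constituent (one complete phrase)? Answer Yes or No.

Yes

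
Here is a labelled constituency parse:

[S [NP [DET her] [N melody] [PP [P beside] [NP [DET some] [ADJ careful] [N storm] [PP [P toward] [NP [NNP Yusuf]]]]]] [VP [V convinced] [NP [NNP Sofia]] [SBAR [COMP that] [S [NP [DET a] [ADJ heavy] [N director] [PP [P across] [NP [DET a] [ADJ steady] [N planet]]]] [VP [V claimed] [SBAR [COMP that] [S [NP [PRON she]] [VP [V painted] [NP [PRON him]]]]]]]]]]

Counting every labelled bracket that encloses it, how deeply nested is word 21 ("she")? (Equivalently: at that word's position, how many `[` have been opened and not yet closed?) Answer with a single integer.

Path from the root down to the word: S → VP → SBAR → S → VP → SBAR → S → NP → PRON. That is 9 enclosing brackets.

9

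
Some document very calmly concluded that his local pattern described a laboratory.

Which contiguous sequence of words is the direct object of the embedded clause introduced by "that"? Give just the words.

The verb of the embedded clause introduced by "that" is "described"; its direct object is the NP "a laboratory".

a laboratory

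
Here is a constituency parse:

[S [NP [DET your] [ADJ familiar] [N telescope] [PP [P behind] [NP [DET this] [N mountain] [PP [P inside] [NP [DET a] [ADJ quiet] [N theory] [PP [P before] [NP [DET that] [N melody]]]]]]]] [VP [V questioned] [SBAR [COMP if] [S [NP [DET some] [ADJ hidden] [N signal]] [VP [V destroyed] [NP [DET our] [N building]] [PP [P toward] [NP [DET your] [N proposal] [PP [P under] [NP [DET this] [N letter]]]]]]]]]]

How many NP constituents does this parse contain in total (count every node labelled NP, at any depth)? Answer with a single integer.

8

Listing each NP by its span: [NP your familiar telescope behind this mountain inside a quiet theory before that melody]; [NP this mountain inside a quiet theory before that melody]; [NP a quiet theory before that melody]; [NP that melody]; [NP some hidden signal]; [NP our building] … — that makes 8.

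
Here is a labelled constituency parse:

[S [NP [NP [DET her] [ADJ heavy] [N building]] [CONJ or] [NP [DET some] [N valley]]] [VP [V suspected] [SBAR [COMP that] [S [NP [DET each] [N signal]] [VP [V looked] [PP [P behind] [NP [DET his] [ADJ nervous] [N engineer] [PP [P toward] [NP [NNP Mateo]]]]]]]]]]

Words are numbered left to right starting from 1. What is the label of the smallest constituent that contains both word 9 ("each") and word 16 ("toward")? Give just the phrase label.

Both words fall inside [S each signal looked behind his nervous engineer toward Mateo] (words 9–17), and no smaller constituent contains them both. Label: S.

S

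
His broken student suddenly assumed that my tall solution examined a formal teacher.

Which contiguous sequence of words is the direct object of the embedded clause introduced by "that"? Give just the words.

Within the embedded clause introduced by "that", the direct object of "examined" is "a formal teacher".

a formal teacher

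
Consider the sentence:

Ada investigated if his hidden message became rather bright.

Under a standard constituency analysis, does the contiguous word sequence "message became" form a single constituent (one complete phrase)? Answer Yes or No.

No

"message" belongs to the noun phrase "his hidden message" while "became" belongs to the verb phrase "became rather bright"; a span that runs across that boundary is not a single phrase.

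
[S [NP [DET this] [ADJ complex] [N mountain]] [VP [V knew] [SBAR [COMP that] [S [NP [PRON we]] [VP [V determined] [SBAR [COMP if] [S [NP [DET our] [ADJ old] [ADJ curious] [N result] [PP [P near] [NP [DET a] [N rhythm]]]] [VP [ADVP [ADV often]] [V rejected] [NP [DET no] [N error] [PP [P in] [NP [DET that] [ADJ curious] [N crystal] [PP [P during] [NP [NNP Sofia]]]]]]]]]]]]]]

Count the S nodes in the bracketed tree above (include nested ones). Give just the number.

3

Scanning left to right, an opening `[S` appears at word positions 1, 6, 9 — 3 in total.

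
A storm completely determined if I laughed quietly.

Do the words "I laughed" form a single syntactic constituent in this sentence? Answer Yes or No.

No

The smallest constituent containing the whole sequence is the clause [S I laughed quietly], but the sequence is only part of it — it straddles the boundary between noun phrase "I" and verb phrase "laughed quietly".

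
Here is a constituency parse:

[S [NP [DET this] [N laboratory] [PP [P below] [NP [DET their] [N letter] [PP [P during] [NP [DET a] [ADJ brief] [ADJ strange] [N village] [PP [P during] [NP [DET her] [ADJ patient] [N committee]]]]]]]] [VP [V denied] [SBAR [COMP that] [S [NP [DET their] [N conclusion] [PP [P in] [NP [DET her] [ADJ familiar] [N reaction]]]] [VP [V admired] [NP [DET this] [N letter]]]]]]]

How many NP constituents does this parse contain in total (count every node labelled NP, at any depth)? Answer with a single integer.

7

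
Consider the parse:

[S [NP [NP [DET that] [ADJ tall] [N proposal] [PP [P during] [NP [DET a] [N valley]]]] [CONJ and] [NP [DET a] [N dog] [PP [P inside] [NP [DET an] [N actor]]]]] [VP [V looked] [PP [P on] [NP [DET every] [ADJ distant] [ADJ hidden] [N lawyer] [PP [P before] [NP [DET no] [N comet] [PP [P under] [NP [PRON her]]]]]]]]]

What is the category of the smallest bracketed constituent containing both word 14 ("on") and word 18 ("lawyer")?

PP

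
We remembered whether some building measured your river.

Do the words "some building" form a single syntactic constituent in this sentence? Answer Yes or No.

The sequence corresponds to a single NP node — the noun phrase "some building".

Yes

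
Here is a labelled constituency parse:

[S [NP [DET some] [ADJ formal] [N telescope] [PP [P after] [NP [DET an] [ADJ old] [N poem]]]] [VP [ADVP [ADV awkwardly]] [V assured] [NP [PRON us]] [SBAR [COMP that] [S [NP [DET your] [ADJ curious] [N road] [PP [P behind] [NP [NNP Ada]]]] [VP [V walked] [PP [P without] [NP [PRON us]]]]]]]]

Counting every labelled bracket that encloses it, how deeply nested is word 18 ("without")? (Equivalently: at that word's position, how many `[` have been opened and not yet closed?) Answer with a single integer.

7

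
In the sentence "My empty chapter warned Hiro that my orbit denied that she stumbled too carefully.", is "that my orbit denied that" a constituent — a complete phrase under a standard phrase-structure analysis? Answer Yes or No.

No

"that" belongs to the complementizer "that" while "that" belongs to the clause "my orbit denied that she stumbled too carefully"; a span that runs across that boundary is not a single phrase.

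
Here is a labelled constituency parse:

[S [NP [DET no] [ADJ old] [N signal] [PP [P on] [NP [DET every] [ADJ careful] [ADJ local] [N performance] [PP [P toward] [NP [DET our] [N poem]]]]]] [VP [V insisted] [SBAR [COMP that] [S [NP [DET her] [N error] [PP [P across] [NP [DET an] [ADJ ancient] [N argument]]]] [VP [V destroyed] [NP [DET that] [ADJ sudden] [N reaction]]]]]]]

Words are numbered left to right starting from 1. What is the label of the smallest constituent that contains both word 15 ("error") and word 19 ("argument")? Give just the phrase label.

Both words fall inside [NP her error across an ancient argument] (words 14–19), and no smaller constituent contains them both. Label: NP.

NP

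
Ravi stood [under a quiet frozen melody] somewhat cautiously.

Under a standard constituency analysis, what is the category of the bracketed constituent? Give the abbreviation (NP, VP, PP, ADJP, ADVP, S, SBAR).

PP

The span is built around the preposition "under" — a prepositional phrase (PP).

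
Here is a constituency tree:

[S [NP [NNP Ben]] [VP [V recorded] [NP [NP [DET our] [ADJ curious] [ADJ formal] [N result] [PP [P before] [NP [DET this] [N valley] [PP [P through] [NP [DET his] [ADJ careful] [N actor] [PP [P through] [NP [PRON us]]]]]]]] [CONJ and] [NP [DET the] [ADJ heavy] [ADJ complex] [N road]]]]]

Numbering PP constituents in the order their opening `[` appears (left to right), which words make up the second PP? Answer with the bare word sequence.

through his careful actor through us

In left-to-right order the PP constituents are "before this valley through his careful actor through us"; "through his careful actor through us"; "through us". Number 2 is "through his careful actor through us".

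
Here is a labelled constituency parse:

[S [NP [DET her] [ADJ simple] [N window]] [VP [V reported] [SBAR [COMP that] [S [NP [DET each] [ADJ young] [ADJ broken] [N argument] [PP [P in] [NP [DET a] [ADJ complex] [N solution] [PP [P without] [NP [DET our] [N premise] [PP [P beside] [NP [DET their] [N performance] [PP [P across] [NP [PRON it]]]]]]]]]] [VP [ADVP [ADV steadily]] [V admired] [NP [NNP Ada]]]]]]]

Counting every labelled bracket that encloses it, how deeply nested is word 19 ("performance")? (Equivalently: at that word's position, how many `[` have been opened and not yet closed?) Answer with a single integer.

Counting open brackets not yet closed at "performance": [S [VP [SBAR [S [NP [PP [NP [PP [NP [PP [NP [N = 12.

12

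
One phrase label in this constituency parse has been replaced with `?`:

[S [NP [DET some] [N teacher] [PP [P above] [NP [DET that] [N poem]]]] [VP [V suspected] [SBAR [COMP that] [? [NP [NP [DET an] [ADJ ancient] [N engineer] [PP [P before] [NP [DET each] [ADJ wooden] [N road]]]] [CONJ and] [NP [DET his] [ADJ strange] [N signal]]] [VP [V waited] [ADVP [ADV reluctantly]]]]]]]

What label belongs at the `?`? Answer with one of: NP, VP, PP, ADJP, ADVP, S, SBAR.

A constituent whose immediate children are NP, VP is a clause: S.

S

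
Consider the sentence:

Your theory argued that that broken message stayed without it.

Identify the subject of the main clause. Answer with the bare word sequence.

"your theory" is the NP that combines with the VP headed by "argued" to form the main clause — the subject.

your theory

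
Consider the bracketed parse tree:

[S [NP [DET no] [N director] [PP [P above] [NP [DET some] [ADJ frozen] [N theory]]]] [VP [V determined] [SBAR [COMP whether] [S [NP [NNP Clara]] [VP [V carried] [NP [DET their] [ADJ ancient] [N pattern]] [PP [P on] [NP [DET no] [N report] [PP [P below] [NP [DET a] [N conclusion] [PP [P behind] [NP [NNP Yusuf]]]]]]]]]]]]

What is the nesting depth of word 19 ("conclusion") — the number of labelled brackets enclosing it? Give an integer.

10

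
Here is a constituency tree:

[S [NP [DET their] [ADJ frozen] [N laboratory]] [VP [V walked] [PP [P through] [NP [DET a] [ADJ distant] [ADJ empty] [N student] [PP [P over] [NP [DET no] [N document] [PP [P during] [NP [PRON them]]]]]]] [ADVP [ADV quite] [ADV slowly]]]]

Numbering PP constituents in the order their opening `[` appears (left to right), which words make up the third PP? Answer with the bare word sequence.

Opening `[PP` markers occur at word positions 5, 10, 13; the third of these opens the constituent [PP during them].

during them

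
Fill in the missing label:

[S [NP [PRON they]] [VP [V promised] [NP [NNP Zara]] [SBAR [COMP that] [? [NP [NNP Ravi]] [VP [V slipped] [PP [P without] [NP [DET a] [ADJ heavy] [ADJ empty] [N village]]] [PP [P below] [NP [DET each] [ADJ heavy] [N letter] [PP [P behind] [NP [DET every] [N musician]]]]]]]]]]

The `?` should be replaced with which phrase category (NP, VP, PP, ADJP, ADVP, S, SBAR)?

S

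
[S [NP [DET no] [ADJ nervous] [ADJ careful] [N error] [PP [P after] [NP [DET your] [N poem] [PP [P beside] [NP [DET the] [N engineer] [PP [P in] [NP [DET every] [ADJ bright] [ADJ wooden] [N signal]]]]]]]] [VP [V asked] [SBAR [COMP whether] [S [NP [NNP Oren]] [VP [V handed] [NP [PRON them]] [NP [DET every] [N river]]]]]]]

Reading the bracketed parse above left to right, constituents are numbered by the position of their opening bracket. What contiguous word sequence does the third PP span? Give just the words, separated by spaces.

in every bright wooden signal

The PP opening brackets appear, in order, over: "after your poem beside the engineer in every bright wooden signal"; "beside the engineer in every bright wooden signal"; "in every bright wooden signal". The third one spans "in every bright wooden signal".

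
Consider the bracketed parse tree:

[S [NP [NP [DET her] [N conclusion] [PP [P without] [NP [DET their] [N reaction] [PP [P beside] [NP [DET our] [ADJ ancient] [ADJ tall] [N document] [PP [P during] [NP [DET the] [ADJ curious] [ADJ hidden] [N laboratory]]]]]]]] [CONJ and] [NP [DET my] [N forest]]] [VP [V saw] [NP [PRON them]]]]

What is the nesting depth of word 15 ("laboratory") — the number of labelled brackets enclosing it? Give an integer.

Counting open brackets not yet closed at "laboratory": [S [NP [NP [PP [NP [PP [NP [PP [NP [N = 10.

10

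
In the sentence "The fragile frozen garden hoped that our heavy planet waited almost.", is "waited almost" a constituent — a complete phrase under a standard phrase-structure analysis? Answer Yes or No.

Yes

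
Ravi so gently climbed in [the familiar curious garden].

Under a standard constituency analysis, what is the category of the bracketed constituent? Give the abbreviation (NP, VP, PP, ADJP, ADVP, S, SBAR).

NP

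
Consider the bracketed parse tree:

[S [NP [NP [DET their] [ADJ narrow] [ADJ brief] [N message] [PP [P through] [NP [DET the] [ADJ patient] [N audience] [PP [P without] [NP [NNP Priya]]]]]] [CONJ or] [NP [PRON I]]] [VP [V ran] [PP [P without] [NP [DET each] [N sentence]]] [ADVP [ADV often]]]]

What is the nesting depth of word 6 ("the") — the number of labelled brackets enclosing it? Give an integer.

6

Counting open brackets not yet closed at "the": [S [NP [NP [PP [NP [DET = 6.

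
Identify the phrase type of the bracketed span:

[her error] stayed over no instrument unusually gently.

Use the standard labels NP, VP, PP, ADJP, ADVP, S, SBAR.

NP

The bracketed span "her error" is headed by "error", making it a noun phrase (NP).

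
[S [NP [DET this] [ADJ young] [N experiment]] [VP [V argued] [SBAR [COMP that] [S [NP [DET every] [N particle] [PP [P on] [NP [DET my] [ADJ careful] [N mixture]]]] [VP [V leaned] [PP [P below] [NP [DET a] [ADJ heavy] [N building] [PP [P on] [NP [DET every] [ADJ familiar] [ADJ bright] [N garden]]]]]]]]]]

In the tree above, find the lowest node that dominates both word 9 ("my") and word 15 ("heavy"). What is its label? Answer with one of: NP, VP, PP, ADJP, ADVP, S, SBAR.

The smallest bracket enclosing both words is [S every particle on my careful mixture leaned below a heavy building on every familiar bright garden], so the label is S.

S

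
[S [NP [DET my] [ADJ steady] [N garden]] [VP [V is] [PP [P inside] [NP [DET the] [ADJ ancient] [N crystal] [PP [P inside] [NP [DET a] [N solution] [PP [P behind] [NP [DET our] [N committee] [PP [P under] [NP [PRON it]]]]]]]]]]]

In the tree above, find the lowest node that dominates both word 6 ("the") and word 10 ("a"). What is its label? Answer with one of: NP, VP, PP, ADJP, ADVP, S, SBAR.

NP

Both words fall inside [NP the ancient crystal inside a solution behind our committee under it] (words 6–16), and no smaller constituent contains them both. Label: NP.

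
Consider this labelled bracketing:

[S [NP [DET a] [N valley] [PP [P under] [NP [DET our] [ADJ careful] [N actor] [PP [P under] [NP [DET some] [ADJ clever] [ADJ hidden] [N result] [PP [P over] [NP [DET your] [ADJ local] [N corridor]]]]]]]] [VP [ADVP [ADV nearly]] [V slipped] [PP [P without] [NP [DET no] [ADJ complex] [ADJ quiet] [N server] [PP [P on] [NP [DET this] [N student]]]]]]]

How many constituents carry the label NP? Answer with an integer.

6

Listing each NP by its span: [NP a valley under our careful actor under some clever hidden result over your local corridor]; [NP our careful actor under some clever hidden result over your local corridor]; [NP some clever hidden result over your local corridor]; [NP your local corridor]; [NP no complex quiet server on this student]; [NP this student] — that makes 6.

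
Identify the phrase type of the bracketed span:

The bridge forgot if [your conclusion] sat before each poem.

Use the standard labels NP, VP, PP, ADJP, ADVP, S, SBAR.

NP

The bracketed span "your conclusion" is headed by "conclusion", making it a noun phrase (NP).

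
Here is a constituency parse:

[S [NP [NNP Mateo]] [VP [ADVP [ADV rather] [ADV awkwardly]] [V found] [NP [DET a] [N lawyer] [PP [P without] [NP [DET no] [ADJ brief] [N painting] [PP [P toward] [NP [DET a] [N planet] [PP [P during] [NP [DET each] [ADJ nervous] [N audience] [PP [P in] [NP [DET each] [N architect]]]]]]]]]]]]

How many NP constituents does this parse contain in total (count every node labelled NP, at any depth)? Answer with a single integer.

The NP constituents are: [NP Mateo]; [NP a lawyer without no brief painting toward a planet during each nervous audience in each architect]; [NP no brief painting toward a planet during each nervous audience in each architect]; [NP a planet during each nervous audience in each architect]; [NP each nervous audience in each architect]; [NP each architect]. Total: 6.

6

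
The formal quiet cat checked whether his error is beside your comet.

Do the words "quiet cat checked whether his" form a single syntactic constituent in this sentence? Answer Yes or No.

No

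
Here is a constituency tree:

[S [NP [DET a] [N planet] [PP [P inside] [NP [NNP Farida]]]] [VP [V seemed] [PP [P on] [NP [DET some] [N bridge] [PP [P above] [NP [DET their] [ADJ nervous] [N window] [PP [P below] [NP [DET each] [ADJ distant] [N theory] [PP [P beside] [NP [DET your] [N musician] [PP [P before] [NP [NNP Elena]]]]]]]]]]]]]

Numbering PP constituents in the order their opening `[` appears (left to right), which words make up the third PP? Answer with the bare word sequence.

Opening `[PP` markers occur at word positions 3, 6, 9, 13, 17, 20; the third of these opens the constituent [PP above their nervous window below each distant theory beside your musician before Elena].

above their nervous window below each distant theory beside your musician before Elena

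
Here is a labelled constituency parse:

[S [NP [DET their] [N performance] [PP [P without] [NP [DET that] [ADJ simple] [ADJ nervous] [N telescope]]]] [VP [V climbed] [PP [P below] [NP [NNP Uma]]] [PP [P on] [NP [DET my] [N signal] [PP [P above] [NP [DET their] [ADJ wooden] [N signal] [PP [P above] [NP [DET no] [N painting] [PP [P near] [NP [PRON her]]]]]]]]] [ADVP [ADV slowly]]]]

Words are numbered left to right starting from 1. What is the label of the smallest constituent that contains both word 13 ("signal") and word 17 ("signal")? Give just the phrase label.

NP

Word 13 lies under S → VP → PP → NP → N; word 17 lies under S → VP → PP → NP → PP → NP → N. The lowest shared node is the NP.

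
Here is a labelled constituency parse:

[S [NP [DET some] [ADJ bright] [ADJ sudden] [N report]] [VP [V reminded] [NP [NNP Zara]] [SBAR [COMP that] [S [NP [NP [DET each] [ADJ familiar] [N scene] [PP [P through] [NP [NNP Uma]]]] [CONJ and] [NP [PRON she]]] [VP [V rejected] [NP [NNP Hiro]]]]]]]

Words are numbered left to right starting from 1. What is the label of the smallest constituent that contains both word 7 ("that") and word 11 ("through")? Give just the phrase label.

Word 7 lies under S → VP → SBAR → COMP; word 11 lies under S → VP → SBAR → S → NP → NP → PP → P. The lowest shared node is the SBAR.

SBAR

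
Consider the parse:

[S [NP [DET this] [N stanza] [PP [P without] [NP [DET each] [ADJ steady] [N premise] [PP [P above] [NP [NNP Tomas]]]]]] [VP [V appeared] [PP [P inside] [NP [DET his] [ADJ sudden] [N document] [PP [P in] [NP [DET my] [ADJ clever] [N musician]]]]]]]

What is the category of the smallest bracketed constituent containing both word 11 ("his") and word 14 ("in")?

NP

Word 11 lies under S → VP → PP → NP → DET; word 14 lies under S → VP → PP → NP → PP → P. The lowest shared node is the NP.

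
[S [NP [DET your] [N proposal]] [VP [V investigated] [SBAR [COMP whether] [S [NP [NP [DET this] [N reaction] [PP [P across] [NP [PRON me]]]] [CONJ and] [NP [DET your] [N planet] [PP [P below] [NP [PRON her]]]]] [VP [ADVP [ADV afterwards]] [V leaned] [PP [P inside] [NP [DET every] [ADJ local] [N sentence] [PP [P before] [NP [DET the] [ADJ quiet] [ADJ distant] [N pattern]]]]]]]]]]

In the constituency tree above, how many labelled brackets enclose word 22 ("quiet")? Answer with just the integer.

10

The word sits inside ADJ, which is inside NP, inside PP, inside NP, inside PP, inside VP, inside S, inside SBAR, inside VP, inside S — 10 brackets in all.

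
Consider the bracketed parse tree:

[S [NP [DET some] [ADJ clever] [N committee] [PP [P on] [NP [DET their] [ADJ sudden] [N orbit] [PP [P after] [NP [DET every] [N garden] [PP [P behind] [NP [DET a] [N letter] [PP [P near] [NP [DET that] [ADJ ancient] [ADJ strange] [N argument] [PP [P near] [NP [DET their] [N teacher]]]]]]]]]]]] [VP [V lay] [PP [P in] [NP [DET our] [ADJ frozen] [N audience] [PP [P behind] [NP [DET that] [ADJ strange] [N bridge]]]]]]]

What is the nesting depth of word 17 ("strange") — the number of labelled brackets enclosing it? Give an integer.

11

The word sits inside ADJ, which is inside NP, inside PP, inside NP, inside PP, inside NP, inside PP, inside NP, inside PP, inside NP, inside S — 11 brackets in all.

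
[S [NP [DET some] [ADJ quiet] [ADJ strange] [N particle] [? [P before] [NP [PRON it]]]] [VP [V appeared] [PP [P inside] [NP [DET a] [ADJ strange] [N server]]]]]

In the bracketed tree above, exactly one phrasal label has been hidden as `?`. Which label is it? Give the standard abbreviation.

A constituent whose immediate children are P 'before', NP is a prepositional phrase: PP.

PP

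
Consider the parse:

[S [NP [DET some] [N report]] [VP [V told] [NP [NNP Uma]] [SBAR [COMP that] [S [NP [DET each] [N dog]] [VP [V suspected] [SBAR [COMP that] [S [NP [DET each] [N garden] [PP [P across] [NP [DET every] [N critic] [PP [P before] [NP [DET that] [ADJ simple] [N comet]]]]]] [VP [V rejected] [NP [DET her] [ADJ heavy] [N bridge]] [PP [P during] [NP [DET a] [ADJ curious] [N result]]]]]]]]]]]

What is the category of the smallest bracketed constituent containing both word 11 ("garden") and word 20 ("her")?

S

Both words fall inside [S each garden across every critic before that simple comet rejected her heavy bridge during a curious result] (words 10–26), and no smaller constituent contains them both. Label: S.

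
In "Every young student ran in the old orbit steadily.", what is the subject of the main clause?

every young student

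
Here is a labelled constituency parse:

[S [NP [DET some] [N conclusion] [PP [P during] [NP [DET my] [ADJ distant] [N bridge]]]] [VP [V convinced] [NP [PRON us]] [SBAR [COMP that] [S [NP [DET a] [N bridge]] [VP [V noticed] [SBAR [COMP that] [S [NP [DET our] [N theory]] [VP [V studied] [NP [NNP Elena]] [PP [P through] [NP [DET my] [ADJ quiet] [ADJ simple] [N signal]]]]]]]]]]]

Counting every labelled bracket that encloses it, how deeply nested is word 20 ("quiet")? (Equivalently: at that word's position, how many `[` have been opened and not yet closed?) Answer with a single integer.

Path from the root down to the word: S → VP → SBAR → S → VP → SBAR → S → VP → PP → NP → ADJ. That is 11 enclosing brackets.

11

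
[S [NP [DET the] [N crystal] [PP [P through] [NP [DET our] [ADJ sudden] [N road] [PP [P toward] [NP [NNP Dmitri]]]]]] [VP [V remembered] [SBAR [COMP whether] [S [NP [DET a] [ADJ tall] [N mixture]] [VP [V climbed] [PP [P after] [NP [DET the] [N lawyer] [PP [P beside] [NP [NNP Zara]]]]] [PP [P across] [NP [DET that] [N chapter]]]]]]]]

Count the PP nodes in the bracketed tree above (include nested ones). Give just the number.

5

Listing each PP by its span: [PP through our sudden road toward Dmitri]; [PP toward Dmitri]; [PP after the lawyer beside Zara]; [PP beside Zara]; [PP across that chapter] — that makes 5.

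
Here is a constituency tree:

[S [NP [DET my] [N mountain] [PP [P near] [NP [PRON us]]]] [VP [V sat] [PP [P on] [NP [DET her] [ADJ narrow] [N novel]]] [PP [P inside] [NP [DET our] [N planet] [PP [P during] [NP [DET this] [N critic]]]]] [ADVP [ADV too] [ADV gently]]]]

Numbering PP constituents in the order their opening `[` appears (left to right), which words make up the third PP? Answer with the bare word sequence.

inside our planet during this critic

In left-to-right order the PP constituents are "near us"; "on her narrow novel"; "inside our planet during this critic"; "during this critic". Number 3 is "inside our planet during this critic".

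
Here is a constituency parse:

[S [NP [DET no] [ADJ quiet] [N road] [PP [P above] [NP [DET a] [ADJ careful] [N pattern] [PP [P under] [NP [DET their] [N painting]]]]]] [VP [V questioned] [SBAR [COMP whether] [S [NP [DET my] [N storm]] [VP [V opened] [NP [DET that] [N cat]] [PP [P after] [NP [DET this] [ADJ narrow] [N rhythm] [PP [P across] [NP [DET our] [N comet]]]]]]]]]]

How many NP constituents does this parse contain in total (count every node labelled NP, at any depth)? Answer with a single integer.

7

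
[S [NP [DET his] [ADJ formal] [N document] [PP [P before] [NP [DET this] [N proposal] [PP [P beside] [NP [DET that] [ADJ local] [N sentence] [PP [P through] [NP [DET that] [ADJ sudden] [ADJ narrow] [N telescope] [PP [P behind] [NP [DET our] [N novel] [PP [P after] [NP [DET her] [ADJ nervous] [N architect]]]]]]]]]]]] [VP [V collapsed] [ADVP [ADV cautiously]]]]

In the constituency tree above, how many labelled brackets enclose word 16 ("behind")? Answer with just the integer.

Counting open brackets not yet closed at "behind": [S [NP [PP [NP [PP [NP [PP [NP [PP [P = 10.

10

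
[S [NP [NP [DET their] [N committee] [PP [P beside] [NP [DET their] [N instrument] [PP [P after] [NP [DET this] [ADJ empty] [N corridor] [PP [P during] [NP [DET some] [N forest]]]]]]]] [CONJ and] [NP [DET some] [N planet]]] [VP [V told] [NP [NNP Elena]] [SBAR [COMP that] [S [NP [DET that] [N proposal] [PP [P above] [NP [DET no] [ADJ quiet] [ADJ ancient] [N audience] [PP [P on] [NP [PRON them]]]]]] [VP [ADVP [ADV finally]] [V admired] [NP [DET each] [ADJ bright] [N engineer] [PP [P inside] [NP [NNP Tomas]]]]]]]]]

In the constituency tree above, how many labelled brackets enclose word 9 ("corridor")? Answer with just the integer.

Counting open brackets not yet closed at "corridor": [S [NP [NP [PP [NP [PP [NP [N = 8.

8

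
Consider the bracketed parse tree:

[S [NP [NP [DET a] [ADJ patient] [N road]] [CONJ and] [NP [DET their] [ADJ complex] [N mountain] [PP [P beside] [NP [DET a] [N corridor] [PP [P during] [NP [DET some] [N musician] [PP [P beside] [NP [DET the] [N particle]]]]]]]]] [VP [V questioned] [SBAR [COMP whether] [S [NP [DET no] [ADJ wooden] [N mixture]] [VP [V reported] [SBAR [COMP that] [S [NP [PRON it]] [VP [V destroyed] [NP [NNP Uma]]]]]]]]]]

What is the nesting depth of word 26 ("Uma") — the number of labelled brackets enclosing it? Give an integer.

Counting open brackets not yet closed at "Uma": [S [VP [SBAR [S [VP [SBAR [S [VP [NP [NNP = 10.

10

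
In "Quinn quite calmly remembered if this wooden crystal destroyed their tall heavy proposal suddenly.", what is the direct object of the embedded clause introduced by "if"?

their tall heavy proposal

The verb of the embedded clause introduced by "if" is "destroyed"; its direct object is the NP "their tall heavy proposal".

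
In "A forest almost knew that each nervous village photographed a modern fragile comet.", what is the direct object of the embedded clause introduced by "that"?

Within the embedded clause introduced by "that", the direct object of "photographed" is "a modern fragile comet".

a modern fragile comet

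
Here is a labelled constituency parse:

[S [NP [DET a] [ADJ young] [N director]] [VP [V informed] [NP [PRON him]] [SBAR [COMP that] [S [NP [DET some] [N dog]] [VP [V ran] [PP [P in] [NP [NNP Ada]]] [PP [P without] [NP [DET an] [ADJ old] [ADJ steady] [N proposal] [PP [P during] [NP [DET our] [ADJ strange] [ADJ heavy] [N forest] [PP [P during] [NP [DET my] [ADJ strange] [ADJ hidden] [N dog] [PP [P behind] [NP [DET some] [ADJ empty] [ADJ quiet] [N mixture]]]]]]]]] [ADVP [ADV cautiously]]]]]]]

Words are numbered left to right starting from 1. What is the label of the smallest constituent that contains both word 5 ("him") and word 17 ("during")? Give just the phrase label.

The smallest bracket enclosing both words is [VP informed him that some dog ran in Ada without an old steady proposal during our strange heavy forest during my strange hidden dog behind some empty quiet mixture cautiously], so the label is VP.

VP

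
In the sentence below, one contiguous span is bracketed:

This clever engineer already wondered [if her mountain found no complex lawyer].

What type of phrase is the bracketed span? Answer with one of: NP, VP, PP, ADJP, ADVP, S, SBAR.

SBAR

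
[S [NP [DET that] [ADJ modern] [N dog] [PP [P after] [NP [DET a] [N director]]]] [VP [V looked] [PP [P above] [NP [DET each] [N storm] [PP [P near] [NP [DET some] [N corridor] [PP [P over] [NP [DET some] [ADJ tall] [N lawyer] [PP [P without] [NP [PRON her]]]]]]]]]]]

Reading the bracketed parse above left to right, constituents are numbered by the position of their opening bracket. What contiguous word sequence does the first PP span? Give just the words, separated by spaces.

after a director

Opening `[PP` markers occur at word positions 4, 8, 11, 14, 18; the first of these opens the constituent [PP after a director].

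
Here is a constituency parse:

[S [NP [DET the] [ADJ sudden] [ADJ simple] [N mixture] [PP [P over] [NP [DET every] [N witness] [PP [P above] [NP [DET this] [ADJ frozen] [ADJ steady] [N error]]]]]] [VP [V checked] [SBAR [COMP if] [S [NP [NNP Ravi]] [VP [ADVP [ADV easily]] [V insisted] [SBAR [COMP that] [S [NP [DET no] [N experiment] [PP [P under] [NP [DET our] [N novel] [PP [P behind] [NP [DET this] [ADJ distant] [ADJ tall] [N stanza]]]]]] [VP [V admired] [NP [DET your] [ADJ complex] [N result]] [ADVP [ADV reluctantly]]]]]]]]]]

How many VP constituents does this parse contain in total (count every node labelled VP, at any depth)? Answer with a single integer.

3

The VP constituents are: [VP checked if Ravi easily insisted that no experiment under our novel behind this distant tall stanza admired your complex result reluctantly]; [VP easily insisted that no experiment under our novel behind this distant tall stanza admired your complex result reluctantly]; [VP admired your complex result reluctantly]. Total: 3.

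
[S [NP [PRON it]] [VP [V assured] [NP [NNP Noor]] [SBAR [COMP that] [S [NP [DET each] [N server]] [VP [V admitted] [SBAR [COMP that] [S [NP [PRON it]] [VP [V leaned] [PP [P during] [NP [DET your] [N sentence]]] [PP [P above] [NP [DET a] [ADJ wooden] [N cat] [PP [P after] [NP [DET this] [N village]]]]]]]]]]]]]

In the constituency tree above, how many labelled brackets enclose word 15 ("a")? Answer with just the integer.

11

The word sits inside DET, which is inside NP, inside PP, inside VP, inside S, inside SBAR, inside VP, inside S, inside SBAR, inside VP, inside S — 11 brackets in all.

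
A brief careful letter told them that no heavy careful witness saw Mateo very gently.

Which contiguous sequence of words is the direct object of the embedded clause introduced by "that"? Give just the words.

Within the embedded clause introduced by "that", the direct object of "saw" is "Mateo".

Mateo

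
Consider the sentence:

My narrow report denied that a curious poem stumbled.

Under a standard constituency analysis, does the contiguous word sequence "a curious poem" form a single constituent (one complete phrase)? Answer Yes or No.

Yes

"a curious poem" is exactly the noun phrase [NP a curious poem], a complete constituent.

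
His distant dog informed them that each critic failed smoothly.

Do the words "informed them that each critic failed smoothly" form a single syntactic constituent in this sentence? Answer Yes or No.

Yes

The sequence corresponds to a single VP node — the verb phrase "informed them that each critic failed smoothly".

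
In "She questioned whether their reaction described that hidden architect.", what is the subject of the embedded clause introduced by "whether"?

their reaction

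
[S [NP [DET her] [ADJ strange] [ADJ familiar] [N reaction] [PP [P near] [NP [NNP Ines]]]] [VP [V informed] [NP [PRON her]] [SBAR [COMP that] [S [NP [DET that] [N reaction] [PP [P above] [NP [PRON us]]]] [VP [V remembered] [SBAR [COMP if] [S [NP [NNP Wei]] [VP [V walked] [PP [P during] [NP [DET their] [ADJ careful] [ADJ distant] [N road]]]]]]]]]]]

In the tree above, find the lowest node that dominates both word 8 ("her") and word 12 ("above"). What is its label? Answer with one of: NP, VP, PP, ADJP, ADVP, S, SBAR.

Word 8 lies under S → VP → NP → PRON; word 12 lies under S → VP → SBAR → S → NP → PP → P. The lowest shared node is the VP.

VP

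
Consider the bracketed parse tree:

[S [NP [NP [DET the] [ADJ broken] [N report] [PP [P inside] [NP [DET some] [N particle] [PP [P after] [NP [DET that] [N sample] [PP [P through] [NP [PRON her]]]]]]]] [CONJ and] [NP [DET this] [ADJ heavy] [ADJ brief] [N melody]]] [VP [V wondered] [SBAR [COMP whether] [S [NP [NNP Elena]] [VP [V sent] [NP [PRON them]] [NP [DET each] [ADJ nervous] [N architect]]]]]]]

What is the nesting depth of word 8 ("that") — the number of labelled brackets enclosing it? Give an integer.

8

Path from the root down to the word: S → NP → NP → PP → NP → PP → NP → DET. That is 8 enclosing brackets.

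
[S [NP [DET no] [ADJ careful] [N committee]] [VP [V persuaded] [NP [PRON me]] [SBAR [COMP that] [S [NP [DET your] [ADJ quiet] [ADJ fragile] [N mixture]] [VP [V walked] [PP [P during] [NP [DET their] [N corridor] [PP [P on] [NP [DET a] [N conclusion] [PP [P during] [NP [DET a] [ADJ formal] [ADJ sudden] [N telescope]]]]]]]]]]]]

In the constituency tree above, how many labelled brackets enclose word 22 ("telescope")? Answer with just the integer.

Path from the root down to the word: S → VP → SBAR → S → VP → PP → NP → PP → NP → PP → NP → N. That is 12 enclosing brackets.

12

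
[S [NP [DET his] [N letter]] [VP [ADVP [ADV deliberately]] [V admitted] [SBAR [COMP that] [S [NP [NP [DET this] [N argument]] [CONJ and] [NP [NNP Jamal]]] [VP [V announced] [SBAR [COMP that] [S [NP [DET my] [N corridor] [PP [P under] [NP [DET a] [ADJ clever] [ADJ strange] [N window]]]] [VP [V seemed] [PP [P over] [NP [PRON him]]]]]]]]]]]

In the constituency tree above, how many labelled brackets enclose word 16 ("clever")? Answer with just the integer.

The word sits inside ADJ, which is inside NP, inside PP, inside NP, inside S, inside SBAR, inside VP, inside S, inside SBAR, inside VP, inside S — 11 brackets in all.

11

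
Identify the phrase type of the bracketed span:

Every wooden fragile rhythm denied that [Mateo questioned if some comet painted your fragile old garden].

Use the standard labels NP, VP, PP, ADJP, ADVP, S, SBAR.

S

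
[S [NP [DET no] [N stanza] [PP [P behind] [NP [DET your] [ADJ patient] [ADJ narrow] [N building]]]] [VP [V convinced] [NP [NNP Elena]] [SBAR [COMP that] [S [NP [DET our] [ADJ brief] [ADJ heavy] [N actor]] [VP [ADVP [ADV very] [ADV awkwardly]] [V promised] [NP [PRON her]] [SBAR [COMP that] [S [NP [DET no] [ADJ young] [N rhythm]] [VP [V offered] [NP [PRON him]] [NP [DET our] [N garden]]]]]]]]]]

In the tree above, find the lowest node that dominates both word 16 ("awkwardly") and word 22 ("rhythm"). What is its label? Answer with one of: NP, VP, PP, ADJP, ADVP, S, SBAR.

Both words fall inside [VP very awkwardly promised her that no young rhythm offered him our garden] (words 15–26), and no smaller constituent contains them both. Label: VP.

VP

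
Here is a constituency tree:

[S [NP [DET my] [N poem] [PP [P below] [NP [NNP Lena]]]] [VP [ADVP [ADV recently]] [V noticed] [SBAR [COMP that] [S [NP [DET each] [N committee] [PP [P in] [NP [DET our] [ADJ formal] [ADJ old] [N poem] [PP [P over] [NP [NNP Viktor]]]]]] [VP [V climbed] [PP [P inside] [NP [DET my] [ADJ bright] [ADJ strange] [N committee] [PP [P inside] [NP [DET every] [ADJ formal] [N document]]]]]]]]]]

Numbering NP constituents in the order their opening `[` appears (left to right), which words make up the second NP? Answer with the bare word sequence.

Lena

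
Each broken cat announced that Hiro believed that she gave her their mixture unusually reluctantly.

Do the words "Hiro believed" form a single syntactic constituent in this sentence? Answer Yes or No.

The smallest constituent containing the whole sequence is the clause [S Hiro believed that she gave her their mixture unusually reluctantly], but the sequence is only part of it — it straddles the boundary between noun phrase "Hiro" and verb phrase "believed that she gave her their mixture unusually reluctantly".

No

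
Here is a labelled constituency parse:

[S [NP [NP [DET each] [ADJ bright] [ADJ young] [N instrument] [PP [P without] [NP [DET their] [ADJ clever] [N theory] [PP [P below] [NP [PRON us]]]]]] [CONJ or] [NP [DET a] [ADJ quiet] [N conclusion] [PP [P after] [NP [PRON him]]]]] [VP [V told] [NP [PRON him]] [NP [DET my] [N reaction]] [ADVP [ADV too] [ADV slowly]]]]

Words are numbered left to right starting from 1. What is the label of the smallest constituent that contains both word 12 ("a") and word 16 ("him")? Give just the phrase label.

NP

Word 12 lies under S → NP → NP → DET; word 16 lies under S → NP → NP → PP → NP → PRON. The lowest shared node is the NP.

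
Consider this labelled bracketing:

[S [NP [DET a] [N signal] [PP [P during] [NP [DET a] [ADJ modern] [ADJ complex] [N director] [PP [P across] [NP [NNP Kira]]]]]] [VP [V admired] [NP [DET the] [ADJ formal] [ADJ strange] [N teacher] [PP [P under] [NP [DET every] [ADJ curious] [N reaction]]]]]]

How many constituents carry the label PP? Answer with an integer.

3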